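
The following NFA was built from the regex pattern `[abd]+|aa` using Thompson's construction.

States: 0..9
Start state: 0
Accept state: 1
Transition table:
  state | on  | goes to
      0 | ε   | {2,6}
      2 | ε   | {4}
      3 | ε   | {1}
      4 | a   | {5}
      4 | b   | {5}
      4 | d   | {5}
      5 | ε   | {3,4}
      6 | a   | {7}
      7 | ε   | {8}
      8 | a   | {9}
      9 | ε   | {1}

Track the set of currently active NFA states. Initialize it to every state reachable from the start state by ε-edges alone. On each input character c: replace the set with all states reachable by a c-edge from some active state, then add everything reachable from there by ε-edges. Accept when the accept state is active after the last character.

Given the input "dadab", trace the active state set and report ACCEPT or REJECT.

Answer: ACCEPT

Derivation:
start: ε-closure({0}) = {0,2,4,6}
'd' @ 1: {1,3,4,5}  [accepting]
'a' @ 2: {1,3,4,5}  [accepting]
'd' @ 3: {1,3,4,5}  [accepting]
'a' @ 4: {1,3,4,5}  [accepting]
'b' @ 5: {1,3,4,5}  [accepting]
end set {1,3,4,5} — state 1 in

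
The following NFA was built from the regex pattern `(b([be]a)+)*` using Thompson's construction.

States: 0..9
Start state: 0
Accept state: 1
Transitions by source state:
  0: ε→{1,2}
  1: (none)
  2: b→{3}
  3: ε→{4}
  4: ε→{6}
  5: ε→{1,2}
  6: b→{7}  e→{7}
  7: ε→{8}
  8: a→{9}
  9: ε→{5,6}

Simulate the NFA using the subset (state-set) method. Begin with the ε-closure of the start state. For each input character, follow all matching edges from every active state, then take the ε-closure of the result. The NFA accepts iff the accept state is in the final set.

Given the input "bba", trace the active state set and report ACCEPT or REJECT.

start: ε-closure({0}) = {0,1,2}
'b' @ 1: {3,4,6}
'b' @ 2: {7,8}
'a' @ 3: {1,2,5,6,9}  [accepting]
after full input: {1,2,5,6,9}  (accept=1 in)

Answer: ACCEPT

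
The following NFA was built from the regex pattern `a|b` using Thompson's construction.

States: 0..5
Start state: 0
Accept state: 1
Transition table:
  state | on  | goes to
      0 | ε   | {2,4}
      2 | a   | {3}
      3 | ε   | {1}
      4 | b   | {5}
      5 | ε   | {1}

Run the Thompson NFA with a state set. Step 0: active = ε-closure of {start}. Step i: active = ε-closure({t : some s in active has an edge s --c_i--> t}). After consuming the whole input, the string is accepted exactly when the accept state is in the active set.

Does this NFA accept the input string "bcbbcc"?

Answer: REJECT

Steps:
initial (ε-close {0}): {0,2,4}
'b' @ 1: {1,5}  (accept∈set)
'c' @ 2: {}  — dead — no transitions
rest 'bbcc' ignored (set empty)
final: {}; accept 1 not in set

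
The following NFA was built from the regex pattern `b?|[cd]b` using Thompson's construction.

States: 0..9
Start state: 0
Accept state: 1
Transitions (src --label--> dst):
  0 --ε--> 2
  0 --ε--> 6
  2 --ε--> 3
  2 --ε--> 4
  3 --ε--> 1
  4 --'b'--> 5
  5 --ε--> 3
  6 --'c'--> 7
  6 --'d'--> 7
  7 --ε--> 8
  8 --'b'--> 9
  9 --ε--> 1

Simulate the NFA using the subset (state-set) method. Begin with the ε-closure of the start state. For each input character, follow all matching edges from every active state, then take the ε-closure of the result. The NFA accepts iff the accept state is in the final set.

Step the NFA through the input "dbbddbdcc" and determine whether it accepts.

initial (ε-close {0}): {0,1,2,3,4,6}
'd' @ 1: {7,8}
'b' @ 2: {1,9}  ✓accept
'b' @ 3: {}  — no active states
rest 'ddbdcc' ignored (set empty)
after full input: {}  (accept=1 not in)

Answer: REJECT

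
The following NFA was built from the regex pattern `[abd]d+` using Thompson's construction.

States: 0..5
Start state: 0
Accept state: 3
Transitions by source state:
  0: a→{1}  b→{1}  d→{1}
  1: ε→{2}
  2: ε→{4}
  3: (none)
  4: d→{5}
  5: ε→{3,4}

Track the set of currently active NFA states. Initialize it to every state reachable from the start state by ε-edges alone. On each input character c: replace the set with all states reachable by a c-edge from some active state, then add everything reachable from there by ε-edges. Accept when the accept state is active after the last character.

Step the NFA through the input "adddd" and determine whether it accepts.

Answer: ACCEPT

Derivation:
start: ε-closure({0}) = {0}
'a' @ 1: {1,2,4}
'd' @ 2: {3,4,5}  ✓accept
'd' @ 3: {3,4,5}  ✓accept
'd' @ 4: {3,4,5}  ✓accept
'd' @ 5: {3,4,5}  ✓accept
end set {3,4,5} — state 3 in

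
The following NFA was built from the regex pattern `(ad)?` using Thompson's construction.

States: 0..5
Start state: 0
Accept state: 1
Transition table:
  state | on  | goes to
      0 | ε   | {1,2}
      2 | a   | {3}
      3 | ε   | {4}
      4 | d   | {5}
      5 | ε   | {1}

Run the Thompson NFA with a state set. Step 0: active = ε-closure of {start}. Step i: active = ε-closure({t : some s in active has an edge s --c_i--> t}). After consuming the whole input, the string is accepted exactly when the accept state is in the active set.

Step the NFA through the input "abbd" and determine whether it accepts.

Answer: REJECT

Steps:
start: ε-closure({0}) = {0,1,2}
'a' @ 1: {3,4}
'b' @ 2: {}  — state set empty
rest 'bd' ignored (set empty)
after full input: {}  (accept=1 not in)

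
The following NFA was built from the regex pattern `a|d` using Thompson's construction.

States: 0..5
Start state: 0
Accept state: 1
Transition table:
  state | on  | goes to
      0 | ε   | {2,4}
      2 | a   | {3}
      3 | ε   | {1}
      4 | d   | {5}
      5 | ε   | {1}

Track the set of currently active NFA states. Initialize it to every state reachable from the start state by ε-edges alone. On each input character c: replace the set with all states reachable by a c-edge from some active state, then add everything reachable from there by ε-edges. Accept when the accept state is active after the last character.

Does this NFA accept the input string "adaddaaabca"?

Answer: REJECT

Steps:
start: ε-closure({0}) = {0,2,4}
'a' @ 1: {1,3}  (accept∈set)
'd' @ 2: {}  — no active states
rest 'addaaabca' ignored (set empty)
end set {} — state 1 not in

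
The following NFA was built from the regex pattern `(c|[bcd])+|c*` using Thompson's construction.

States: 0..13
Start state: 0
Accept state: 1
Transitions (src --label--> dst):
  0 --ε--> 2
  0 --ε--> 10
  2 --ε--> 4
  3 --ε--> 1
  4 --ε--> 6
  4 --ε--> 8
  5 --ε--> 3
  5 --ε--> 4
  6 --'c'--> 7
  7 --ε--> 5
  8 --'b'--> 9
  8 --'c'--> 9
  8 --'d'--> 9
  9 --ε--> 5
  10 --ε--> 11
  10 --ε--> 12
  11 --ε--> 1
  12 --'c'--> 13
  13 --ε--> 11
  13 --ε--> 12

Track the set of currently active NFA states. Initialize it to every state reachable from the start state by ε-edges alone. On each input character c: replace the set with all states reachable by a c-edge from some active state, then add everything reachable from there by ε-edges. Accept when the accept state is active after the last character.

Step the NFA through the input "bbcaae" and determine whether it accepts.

Answer: REJECT

Steps:
S₀ = ε-closure({0}) = {0,1,2,4,6,8,10,11,12}
'b' @ 1: {1,3,4,5,6,8,9}  [accepting]
'b' @ 2: {1,3,4,5,6,8,9}  [accepting]
'c' @ 3: {1,3,4,5,6,7,8,9}  [accepting]
'a' @ 4: {}  — state set empty
rest 'ae' ignored (set empty)
after full input: {}  (accept=1 not in)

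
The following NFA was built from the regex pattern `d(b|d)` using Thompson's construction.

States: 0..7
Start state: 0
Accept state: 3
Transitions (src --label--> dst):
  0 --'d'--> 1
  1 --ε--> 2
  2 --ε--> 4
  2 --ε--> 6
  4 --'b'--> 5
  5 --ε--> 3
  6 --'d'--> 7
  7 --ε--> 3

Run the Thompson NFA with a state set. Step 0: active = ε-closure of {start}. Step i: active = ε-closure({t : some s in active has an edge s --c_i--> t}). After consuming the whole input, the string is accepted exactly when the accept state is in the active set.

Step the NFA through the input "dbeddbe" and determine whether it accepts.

initial (ε-close {0}): {0}
'd' @ 1: {1,2,4,6}
'b' @ 2: {3,5}  ✓accept
'e' @ 3: {}  — dead — no transitions
rest 'ddbe' ignored (set empty)
final: {}; accept 3 not in set

Answer: REJECT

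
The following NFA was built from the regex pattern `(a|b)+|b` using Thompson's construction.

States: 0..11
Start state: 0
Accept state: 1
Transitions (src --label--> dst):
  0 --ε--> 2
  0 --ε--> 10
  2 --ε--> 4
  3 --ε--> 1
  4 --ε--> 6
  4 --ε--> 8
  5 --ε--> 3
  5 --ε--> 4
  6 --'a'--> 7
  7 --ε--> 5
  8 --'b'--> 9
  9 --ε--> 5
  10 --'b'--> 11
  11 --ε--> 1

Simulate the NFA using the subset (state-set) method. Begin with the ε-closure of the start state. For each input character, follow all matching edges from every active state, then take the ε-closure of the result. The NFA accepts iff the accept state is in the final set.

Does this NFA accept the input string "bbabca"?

start: ε-closure({0}) = {0,2,4,6,8,10}
'b' @ 1: {1,3,4,5,6,8,9,11}  [accepting]
'b' @ 2: {1,3,4,5,6,8,9}  [accepting]
'a' @ 3: {1,3,4,5,6,7,8}  [accepting]
'b' @ 4: {1,3,4,5,6,8,9}  [accepting]
'c' @ 5: {}  — no active states
rest 'a' ignored (set empty)
after full input: {}  (accept=1 not in)

Answer: REJECT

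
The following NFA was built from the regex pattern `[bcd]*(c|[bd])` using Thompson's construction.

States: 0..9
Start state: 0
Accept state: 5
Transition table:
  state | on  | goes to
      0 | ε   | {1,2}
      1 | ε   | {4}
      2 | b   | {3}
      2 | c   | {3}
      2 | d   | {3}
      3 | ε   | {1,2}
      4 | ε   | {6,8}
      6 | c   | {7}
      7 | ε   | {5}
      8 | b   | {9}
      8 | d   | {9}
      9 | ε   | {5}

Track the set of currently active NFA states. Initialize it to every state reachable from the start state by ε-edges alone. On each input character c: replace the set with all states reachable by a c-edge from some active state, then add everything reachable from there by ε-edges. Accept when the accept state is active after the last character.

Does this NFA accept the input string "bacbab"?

Answer: REJECT

Derivation:
initial (ε-close {0}): {0,1,2,4,6,8}
'b' @ 1: {1,2,3,4,5,6,8,9}  (accept∈set)
'a' @ 2: {}  — no active states
rest 'cbab' ignored (set empty)
after full input: {}  (accept=5 not in)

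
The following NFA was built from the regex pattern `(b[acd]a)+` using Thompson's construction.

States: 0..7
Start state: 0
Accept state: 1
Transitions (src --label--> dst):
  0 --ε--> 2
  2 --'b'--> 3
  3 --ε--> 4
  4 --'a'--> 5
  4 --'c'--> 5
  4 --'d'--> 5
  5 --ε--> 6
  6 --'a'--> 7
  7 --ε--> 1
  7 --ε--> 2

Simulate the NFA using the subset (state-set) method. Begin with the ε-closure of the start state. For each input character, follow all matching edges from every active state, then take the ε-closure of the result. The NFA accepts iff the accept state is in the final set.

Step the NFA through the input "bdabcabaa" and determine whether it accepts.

Answer: ACCEPT

Derivation:
S₀ = ε-closure({0}) = {0,2}
'b' @ 1: {3,4}
'd' @ 2: {5,6}
'a' @ 3: {1,2,7}  (accept∈set)
'b' @ 4: {3,4}
'c' @ 5: {5,6}
'a' @ 6: {1,2,7}  (accept∈set)
'b' @ 7: {3,4}
'a' @ 8: {5,6}
'a' @ 9: {1,2,7}  (accept∈set)
after full input: {1,2,7}  (accept=1 in)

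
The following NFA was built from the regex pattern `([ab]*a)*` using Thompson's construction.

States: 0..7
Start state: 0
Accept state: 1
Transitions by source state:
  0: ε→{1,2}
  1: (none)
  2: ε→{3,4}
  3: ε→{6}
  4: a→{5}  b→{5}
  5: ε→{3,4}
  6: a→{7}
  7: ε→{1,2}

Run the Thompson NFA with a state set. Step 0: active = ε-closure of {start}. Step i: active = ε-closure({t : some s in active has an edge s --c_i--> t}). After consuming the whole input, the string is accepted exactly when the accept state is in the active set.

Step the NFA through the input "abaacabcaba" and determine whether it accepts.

initial (ε-close {0}): {0,1,2,3,4,6}
'a' @ 1: {1,2,3,4,5,6,7}  (accept∈set)
'b' @ 2: {3,4,5,6}
'a' @ 3: {1,2,3,4,5,6,7}  (accept∈set)
'a' @ 4: {1,2,3,4,5,6,7}  (accept∈set)
'c' @ 5: {}  — dead — no transitions
rest 'abcaba' ignored (set empty)
final: {}; accept 1 not in set

Answer: REJECT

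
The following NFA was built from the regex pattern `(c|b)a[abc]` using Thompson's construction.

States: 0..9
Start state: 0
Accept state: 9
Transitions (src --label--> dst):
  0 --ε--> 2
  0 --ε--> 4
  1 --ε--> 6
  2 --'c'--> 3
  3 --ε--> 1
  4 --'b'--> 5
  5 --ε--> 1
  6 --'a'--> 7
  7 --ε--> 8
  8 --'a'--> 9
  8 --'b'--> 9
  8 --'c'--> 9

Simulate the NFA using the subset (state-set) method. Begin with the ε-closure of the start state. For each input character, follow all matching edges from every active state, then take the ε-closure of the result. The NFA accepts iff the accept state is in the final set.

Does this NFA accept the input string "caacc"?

initial (ε-close {0}): {0,2,4}
'c' @ 1: {1,3,6}
'a' @ 2: {7,8}
'a' @ 3: {9}  (accept∈set)
'c' @ 4: {}  — state set empty
rest 'c' ignored (set empty)
after full input: {}  (accept=9 not in)

Answer: REJECT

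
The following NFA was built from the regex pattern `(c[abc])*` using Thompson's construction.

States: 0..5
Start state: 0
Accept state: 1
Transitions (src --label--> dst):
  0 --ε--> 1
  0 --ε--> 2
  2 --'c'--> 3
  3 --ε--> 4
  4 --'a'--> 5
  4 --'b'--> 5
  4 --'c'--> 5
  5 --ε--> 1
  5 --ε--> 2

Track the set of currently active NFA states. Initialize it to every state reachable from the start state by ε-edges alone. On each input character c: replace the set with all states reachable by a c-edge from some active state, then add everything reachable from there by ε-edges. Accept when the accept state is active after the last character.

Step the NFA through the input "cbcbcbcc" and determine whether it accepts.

S₀ = ε-closure({0}) = {0,1,2}
'c' @ 1: {3,4}
'b' @ 2: {1,2,5}  [accepting]
'c' @ 3: {3,4}
'b' @ 4: {1,2,5}  [accepting]
'c' @ 5: {3,4}
'b' @ 6: {1,2,5}  [accepting]
'c' @ 7: {3,4}
'c' @ 8: {1,2,5}  [accepting]
after full input: {1,2,5}  (accept=1 in)

Answer: ACCEPT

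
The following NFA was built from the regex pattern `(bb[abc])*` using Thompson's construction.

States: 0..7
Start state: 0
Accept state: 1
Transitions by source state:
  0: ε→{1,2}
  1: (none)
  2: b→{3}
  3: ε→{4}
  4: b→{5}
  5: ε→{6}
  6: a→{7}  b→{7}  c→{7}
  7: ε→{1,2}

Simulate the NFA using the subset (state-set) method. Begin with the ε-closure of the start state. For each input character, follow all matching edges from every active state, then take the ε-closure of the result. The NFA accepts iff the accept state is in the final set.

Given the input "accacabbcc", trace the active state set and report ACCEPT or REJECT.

Answer: REJECT

Derivation:
start: ε-closure({0}) = {0,1,2}
'a' @ 1: {}  — state set empty
rest 'ccacabbcc' ignored (set empty)
final: {}; accept 1 not in set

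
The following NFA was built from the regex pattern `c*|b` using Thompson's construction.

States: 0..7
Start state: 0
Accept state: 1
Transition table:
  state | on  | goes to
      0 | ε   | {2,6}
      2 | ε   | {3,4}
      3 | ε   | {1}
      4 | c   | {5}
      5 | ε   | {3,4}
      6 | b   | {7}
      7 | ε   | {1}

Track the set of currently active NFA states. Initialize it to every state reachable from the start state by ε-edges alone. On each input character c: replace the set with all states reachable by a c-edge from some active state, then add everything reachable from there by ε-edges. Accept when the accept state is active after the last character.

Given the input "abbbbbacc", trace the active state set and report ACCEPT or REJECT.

start: ε-closure({0}) = {0,1,2,3,4,6}
'a' @ 1: {}  — state set empty
rest 'bbbbbacc' ignored (set empty)
final: {}; accept 1 not in set

Answer: REJECT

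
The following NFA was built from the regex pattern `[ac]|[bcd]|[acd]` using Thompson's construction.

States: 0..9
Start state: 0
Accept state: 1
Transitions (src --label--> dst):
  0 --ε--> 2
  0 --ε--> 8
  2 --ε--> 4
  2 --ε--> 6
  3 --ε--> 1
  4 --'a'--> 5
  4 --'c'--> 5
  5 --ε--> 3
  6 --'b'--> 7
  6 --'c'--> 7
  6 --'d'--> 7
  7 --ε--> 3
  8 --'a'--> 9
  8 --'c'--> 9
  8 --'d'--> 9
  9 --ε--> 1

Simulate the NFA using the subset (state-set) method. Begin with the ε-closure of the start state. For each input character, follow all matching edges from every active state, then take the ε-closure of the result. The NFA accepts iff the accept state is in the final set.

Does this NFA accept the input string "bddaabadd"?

start: ε-closure({0}) = {0,2,4,6,8}
'b' @ 1: {1,3,7}  ✓accept
'd' @ 2: {}  — state set empty
rest 'daabadd' ignored (set empty)
end set {} — state 1 not in

Answer: REJECT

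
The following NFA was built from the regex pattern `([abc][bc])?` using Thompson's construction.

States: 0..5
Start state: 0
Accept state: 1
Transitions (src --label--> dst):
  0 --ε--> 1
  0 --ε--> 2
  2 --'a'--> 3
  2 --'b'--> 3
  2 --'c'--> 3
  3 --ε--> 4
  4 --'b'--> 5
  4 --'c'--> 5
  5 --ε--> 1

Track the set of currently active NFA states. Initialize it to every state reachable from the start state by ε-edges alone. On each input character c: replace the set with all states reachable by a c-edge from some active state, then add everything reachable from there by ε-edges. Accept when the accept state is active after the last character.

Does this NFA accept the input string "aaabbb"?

S₀ = ε-closure({0}) = {0,1,2}
'a' @ 1: {3,4}
'a' @ 2: {}  — state set empty
rest 'abbb' ignored (set empty)
final: {}; accept 1 not in set

Answer: REJECT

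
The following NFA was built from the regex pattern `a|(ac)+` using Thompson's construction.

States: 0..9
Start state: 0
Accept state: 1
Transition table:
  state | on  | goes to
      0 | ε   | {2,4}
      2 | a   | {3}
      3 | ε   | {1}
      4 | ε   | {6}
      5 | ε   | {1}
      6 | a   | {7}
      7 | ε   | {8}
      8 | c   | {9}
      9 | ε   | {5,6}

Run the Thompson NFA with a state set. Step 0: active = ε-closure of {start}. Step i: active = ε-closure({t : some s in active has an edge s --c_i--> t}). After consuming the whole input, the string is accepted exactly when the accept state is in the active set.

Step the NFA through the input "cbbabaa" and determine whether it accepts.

start: ε-closure({0}) = {0,2,4,6}
'c' @ 1: {}  — state set empty
rest 'bbabaa' ignored (set empty)
final: {}; accept 1 not in set

Answer: REJECT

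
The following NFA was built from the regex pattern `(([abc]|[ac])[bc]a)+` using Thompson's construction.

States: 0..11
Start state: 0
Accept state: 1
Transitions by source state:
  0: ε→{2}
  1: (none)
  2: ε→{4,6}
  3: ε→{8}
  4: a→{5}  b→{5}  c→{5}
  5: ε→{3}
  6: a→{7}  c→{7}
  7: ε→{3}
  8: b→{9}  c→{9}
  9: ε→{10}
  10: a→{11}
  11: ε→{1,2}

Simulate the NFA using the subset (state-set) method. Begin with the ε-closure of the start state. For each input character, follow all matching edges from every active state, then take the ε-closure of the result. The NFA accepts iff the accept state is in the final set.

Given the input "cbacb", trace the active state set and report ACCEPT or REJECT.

start: ε-closure({0}) = {0,2,4,6}
'c' @ 1: {3,5,7,8}
'b' @ 2: {9,10}
'a' @ 3: {1,2,4,6,11}  ✓accept
'c' @ 4: {3,5,7,8}
'b' @ 5: {9,10}
end set {9,10} — state 1 not in

Answer: REJECT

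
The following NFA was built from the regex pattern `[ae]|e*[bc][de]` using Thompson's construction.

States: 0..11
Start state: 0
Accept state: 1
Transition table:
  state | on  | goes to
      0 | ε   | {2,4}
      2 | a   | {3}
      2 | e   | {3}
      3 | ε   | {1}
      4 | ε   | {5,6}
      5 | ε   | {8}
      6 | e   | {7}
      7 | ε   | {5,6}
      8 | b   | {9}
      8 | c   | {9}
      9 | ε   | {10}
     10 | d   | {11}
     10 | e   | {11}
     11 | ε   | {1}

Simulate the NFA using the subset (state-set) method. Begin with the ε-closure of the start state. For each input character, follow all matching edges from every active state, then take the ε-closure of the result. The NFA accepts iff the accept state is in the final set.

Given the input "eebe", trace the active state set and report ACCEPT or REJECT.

S₀ = ε-closure({0}) = {0,2,4,5,6,8}
'e' @ 1: {1,3,5,6,7,8}  (accept∈set)
'e' @ 2: {5,6,7,8}
'b' @ 3: {9,10}
'e' @ 4: {1,11}  (accept∈set)
end set {1,11} — state 1 in

Answer: ACCEPT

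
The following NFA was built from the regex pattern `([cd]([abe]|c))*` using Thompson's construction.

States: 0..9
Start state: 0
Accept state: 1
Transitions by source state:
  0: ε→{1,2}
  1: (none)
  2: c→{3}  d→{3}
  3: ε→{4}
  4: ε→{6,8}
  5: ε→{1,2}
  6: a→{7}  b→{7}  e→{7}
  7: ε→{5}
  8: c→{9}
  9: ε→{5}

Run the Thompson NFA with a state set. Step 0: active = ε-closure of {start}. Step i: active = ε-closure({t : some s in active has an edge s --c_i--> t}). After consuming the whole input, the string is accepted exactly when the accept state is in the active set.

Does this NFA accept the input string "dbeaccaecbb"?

initial (ε-close {0}): {0,1,2}
'd' @ 1: {3,4,6,8}
'b' @ 2: {1,2,5,7}  [accepting]
'e' @ 3: {}  — dead — no transitions
rest 'accaecbb' ignored (set empty)
end set {} — state 1 not in

Answer: REJECT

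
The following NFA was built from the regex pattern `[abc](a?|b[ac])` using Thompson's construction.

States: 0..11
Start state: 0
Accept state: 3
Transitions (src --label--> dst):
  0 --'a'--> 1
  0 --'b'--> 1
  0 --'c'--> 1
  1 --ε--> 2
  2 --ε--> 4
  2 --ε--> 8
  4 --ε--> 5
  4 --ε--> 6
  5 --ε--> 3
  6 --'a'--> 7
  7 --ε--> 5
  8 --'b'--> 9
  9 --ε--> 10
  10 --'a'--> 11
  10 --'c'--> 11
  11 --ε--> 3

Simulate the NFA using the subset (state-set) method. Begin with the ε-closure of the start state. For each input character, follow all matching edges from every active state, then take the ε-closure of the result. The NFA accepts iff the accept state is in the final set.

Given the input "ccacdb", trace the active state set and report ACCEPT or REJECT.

Answer: REJECT

Steps:
initial (ε-close {0}): {0}
'c' @ 1: {1,2,3,4,5,6,8}  ✓accept
'c' @ 2: {}  — no active states
rest 'acdb' ignored (set empty)
final: {}; accept 3 not in set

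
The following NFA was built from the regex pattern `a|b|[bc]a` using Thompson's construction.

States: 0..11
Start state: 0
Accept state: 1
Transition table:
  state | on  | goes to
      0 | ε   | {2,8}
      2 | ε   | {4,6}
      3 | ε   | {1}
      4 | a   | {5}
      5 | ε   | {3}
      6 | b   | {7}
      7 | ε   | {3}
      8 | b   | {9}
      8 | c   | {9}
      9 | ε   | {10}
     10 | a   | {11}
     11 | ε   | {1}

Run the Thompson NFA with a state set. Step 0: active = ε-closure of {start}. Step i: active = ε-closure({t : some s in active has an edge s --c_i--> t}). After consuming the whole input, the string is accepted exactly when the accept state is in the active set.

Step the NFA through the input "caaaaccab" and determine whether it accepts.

S₀ = ε-closure({0}) = {0,2,4,6,8}
'c' @ 1: {9,10}
'a' @ 2: {1,11}  (accept∈set)
'a' @ 3: {}  — state set empty
rest 'aaccab' ignored (set empty)
final: {}; accept 1 not in set

Answer: REJECT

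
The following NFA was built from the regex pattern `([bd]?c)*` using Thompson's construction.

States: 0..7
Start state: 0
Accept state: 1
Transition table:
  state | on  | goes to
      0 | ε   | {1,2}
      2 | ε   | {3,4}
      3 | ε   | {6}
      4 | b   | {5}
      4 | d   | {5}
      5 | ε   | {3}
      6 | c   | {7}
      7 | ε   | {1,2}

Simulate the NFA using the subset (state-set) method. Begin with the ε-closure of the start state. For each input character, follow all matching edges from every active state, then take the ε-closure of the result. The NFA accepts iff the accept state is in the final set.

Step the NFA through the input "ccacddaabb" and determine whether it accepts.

Answer: REJECT

Steps:
initial (ε-close {0}): {0,1,2,3,4,6}
'c' @ 1: {1,2,3,4,6,7}  (accept∈set)
'c' @ 2: {1,2,3,4,6,7}  (accept∈set)
'a' @ 3: {}  — state set empty
rest 'cddaabb' ignored (set empty)
end set {} — state 1 not in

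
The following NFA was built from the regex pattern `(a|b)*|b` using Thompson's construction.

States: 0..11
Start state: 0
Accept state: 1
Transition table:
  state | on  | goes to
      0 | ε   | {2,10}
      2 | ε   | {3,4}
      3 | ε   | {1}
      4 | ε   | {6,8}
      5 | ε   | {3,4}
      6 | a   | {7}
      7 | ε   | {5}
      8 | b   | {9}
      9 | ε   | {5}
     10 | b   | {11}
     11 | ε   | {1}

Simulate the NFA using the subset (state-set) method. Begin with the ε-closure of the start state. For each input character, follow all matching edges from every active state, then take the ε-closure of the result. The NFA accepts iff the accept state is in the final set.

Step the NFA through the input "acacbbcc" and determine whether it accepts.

Answer: REJECT

Steps:
start: ε-closure({0}) = {0,1,2,3,4,6,8,10}
'a' @ 1: {1,3,4,5,6,7,8}  ✓accept
'c' @ 2: {}  — state set empty
rest 'acbbcc' ignored (set empty)
end set {} — state 1 not in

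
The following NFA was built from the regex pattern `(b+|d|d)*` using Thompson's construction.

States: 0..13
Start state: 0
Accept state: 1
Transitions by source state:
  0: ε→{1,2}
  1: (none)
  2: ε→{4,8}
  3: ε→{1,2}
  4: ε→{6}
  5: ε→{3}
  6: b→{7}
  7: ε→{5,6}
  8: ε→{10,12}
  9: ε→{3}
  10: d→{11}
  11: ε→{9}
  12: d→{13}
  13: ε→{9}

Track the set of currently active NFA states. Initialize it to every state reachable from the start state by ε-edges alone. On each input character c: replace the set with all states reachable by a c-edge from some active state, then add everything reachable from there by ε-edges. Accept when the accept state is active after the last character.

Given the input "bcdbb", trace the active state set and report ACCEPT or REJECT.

Answer: REJECT

Trace:
initial (ε-close {0}): {0,1,2,4,6,8,10,12}
'b' @ 1: {1,2,3,4,5,6,7,8,10,12}  ✓accept
'c' @ 2: {}  — state set empty
rest 'dbb' ignored (set empty)
end set {} — state 1 not in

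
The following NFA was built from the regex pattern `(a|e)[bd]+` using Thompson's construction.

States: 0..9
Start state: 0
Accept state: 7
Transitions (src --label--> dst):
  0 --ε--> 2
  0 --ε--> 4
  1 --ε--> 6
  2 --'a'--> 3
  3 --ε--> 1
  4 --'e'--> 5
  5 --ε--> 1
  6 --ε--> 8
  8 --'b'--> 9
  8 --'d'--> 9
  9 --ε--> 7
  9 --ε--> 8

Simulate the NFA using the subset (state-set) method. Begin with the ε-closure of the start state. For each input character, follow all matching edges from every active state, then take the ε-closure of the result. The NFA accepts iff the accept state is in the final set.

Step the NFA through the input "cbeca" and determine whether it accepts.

S₀ = ε-closure({0}) = {0,2,4}
'c' @ 1: {}  — state set empty
rest 'beca' ignored (set empty)
final: {}; accept 7 not in set

Answer: REJECT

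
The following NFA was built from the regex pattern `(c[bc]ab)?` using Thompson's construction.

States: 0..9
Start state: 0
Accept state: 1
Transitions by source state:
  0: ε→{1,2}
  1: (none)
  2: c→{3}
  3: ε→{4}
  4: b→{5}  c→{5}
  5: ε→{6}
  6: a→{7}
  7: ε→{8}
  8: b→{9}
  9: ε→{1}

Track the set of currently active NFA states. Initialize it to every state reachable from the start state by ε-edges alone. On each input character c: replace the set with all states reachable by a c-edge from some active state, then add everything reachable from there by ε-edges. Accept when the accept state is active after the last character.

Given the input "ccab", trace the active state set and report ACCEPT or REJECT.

S₀ = ε-closure({0}) = {0,1,2}
'c' @ 1: {3,4}
'c' @ 2: {5,6}
'a' @ 3: {7,8}
'b' @ 4: {1,9}  [accepting]
final: {1,9}; accept 1 in set

Answer: ACCEPT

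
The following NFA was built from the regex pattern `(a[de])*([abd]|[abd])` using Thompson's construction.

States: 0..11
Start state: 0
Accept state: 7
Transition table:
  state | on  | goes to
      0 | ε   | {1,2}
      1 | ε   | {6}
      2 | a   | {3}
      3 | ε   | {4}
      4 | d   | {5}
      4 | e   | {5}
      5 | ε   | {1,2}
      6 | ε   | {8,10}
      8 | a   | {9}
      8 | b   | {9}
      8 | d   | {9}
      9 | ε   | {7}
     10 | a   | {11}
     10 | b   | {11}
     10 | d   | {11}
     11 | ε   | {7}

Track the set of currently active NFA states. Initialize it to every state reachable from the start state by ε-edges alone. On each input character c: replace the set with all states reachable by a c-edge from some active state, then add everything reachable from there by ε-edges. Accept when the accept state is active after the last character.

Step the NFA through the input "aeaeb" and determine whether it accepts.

Answer: ACCEPT

Derivation:
S₀ = ε-closure({0}) = {0,1,2,6,8,10}
'a' @ 1: {3,4,7,9,11}  (accept∈set)
'e' @ 2: {1,2,5,6,8,10}
'a' @ 3: {3,4,7,9,11}  (accept∈set)
'e' @ 4: {1,2,5,6,8,10}
'b' @ 5: {7,9,11}  (accept∈set)
end set {7,9,11} — state 7 in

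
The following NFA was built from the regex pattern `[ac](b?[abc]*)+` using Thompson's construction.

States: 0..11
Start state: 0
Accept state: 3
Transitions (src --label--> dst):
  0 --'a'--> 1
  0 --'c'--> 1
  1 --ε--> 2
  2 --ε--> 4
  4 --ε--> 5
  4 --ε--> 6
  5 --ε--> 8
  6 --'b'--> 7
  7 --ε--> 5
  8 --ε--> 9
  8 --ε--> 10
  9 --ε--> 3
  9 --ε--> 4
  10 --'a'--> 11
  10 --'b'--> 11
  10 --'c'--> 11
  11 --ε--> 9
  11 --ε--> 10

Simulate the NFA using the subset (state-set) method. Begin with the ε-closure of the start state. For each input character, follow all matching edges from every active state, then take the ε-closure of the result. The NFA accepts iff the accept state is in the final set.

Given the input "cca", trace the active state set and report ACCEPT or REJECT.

Answer: ACCEPT

Steps:
start: ε-closure({0}) = {0}
'c' @ 1: {1,2,3,4,5,6,8,9,10}  [accepting]
'c' @ 2: {3,4,5,6,8,9,10,11}  [accepting]
'a' @ 3: {3,4,5,6,8,9,10,11}  [accepting]
final: {3,4,5,6,8,9,10,11}; accept 3 in set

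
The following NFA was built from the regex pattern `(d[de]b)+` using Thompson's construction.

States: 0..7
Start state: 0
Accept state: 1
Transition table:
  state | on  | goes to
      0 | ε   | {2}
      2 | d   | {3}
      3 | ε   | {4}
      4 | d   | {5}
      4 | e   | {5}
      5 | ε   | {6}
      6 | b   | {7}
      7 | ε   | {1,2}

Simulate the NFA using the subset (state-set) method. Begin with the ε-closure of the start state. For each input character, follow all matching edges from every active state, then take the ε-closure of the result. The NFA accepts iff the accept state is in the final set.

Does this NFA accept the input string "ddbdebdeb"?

Answer: ACCEPT

Trace:
start: ε-closure({0}) = {0,2}
'd' @ 1: {3,4}
'd' @ 2: {5,6}
'b' @ 3: {1,2,7}  ✓accept
'd' @ 4: {3,4}
'e' @ 5: {5,6}
'b' @ 6: {1,2,7}  ✓accept
'd' @ 7: {3,4}
'e' @ 8: {5,6}
'b' @ 9: {1,2,7}  ✓accept
final: {1,2,7}; accept 1 in set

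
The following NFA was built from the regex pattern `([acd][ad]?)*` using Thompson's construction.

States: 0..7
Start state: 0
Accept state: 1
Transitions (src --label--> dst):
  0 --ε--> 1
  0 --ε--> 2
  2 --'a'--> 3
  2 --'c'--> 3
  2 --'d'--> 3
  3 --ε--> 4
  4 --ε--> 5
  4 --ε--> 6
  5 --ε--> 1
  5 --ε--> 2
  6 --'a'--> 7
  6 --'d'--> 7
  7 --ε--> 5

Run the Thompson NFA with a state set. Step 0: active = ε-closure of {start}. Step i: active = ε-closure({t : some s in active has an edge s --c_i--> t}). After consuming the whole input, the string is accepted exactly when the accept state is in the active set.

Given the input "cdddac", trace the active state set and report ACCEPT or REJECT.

Answer: ACCEPT

Derivation:
S₀ = ε-closure({0}) = {0,1,2}
'c' @ 1: {1,2,3,4,5,6}  (accept∈set)
'd' @ 2: {1,2,3,4,5,6,7}  (accept∈set)
'd' @ 3: {1,2,3,4,5,6,7}  (accept∈set)
'd' @ 4: {1,2,3,4,5,6,7}  (accept∈set)
'a' @ 5: {1,2,3,4,5,6,7}  (accept∈set)
'c' @ 6: {1,2,3,4,5,6}  (accept∈set)
final: {1,2,3,4,5,6}; accept 1 in set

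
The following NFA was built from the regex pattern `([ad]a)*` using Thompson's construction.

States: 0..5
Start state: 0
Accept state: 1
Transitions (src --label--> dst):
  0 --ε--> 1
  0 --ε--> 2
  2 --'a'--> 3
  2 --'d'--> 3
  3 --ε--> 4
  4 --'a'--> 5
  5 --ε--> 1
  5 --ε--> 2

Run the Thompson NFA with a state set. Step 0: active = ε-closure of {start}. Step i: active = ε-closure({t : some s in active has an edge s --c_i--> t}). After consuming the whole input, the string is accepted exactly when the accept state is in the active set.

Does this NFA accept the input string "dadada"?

Answer: ACCEPT

Steps:
S₀ = ε-closure({0}) = {0,1,2}
'd' @ 1: {3,4}
'a' @ 2: {1,2,5}  ✓accept
'd' @ 3: {3,4}
'a' @ 4: {1,2,5}  ✓accept
'd' @ 5: {3,4}
'a' @ 6: {1,2,5}  ✓accept
end set {1,2,5} — state 1 in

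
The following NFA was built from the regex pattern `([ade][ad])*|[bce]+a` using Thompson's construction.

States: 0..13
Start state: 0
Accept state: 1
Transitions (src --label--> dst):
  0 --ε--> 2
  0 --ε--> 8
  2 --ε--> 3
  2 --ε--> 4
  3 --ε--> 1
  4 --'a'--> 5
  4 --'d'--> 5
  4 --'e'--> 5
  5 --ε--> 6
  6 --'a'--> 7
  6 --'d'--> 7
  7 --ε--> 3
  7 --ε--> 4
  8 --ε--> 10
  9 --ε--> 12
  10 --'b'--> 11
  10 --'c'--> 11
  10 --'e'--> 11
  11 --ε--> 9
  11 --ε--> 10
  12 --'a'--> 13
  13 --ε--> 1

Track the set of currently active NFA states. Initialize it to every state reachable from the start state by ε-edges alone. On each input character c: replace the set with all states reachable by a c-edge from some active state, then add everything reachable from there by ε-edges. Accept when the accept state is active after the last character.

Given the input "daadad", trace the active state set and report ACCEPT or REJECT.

Answer: ACCEPT

Trace:
S₀ = ε-closure({0}) = {0,1,2,3,4,8,10}
'd' @ 1: {5,6}
'a' @ 2: {1,3,4,7}  [accepting]
'a' @ 3: {5,6}
'd' @ 4: {1,3,4,7}  [accepting]
'a' @ 5: {5,6}
'd' @ 6: {1,3,4,7}  [accepting]
final: {1,3,4,7}; accept 1 in set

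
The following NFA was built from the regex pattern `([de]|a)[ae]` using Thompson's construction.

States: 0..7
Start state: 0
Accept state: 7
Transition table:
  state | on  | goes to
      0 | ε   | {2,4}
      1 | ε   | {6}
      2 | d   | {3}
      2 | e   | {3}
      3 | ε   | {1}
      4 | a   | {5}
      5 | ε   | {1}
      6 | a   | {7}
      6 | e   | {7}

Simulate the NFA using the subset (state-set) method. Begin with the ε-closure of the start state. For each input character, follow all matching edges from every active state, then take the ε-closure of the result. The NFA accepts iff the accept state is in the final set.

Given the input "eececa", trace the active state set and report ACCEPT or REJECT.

Answer: REJECT

Derivation:
start: ε-closure({0}) = {0,2,4}
'e' @ 1: {1,3,6}
'e' @ 2: {7}  [accepting]
'c' @ 3: {}  — state set empty
rest 'eca' ignored (set empty)
final: {}; accept 7 not in set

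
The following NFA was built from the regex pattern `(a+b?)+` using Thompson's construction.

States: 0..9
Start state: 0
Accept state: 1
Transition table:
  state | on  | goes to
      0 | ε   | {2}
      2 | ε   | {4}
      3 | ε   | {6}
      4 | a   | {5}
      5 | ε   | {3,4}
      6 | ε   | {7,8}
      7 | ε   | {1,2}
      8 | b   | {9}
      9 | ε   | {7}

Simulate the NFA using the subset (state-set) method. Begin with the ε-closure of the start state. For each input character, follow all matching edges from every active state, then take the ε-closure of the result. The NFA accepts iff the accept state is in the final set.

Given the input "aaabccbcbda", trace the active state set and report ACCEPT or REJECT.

start: ε-closure({0}) = {0,2,4}
'a' @ 1: {1,2,3,4,5,6,7,8}  (accept∈set)
'a' @ 2: {1,2,3,4,5,6,7,8}  (accept∈set)
'a' @ 3: {1,2,3,4,5,6,7,8}  (accept∈set)
'b' @ 4: {1,2,4,7,9}  (accept∈set)
'c' @ 5: {}  — no active states
rest 'cbcbda' ignored (set empty)
after full input: {}  (accept=1 not in)

Answer: REJECT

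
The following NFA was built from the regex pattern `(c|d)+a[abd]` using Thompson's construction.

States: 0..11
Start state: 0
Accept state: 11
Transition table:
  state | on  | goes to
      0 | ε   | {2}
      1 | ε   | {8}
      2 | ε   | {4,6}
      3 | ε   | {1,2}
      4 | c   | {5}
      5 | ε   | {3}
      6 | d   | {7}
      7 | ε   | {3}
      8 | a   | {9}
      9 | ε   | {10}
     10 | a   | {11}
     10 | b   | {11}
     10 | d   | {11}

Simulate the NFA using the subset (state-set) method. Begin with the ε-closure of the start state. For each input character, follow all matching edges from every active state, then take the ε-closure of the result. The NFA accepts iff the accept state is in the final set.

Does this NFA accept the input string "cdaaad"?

Answer: REJECT

Steps:
initial (ε-close {0}): {0,2,4,6}
'c' @ 1: {1,2,3,4,5,6,8}
'd' @ 2: {1,2,3,4,6,7,8}
'a' @ 3: {9,10}
'a' @ 4: {11}  ✓accept
'a' @ 5: {}  — dead — no transitions
rest 'd' ignored (set empty)
after full input: {}  (accept=11 not in)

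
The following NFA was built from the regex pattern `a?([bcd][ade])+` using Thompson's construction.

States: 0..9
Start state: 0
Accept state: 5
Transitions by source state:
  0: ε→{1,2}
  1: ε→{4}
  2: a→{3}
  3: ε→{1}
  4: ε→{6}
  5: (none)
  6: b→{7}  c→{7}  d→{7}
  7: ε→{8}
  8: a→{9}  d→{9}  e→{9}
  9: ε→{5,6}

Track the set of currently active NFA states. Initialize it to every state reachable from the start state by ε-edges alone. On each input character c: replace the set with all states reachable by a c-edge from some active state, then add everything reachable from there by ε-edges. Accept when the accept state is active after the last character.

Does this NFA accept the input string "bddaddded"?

Answer: REJECT

Trace:
initial (ε-close {0}): {0,1,2,4,6}
'b' @ 1: {7,8}
'd' @ 2: {5,6,9}  [accepting]
'd' @ 3: {7,8}
'a' @ 4: {5,6,9}  [accepting]
'd' @ 5: {7,8}
'd' @ 6: {5,6,9}  [accepting]
'd' @ 7: {7,8}
'e' @ 8: {5,6,9}  [accepting]
'd' @ 9: {7,8}
end set {7,8} — state 5 not in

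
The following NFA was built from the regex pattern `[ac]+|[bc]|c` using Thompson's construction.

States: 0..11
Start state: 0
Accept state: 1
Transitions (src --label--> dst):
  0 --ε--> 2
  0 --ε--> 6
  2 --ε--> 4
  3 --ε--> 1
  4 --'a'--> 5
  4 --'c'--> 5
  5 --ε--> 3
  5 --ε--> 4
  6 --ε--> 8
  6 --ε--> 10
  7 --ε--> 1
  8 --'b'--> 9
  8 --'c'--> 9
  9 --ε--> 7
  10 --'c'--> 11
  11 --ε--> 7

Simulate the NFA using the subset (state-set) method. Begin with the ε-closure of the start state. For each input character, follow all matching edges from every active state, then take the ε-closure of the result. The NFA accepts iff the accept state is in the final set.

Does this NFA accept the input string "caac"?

Answer: ACCEPT

Trace:
start: ε-closure({0}) = {0,2,4,6,8,10}
'c' @ 1: {1,3,4,5,7,9,11}  (accept∈set)
'a' @ 2: {1,3,4,5}  (accept∈set)
'a' @ 3: {1,3,4,5}  (accept∈set)
'c' @ 4: {1,3,4,5}  (accept∈set)
end set {1,3,4,5} — state 1 in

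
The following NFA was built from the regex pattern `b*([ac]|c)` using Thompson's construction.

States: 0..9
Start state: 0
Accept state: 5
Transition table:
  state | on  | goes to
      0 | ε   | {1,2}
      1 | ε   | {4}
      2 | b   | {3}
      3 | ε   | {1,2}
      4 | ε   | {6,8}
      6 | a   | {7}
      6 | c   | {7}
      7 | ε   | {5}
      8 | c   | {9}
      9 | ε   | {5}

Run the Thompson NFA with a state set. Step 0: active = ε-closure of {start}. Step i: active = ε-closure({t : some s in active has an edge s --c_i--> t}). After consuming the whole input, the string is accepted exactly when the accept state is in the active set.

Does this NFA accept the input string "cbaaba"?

start: ε-closure({0}) = {0,1,2,4,6,8}
'c' @ 1: {5,7,9}  (accept∈set)
'b' @ 2: {}  — state set empty
rest 'aaba' ignored (set empty)
final: {}; accept 5 not in set

Answer: REJECT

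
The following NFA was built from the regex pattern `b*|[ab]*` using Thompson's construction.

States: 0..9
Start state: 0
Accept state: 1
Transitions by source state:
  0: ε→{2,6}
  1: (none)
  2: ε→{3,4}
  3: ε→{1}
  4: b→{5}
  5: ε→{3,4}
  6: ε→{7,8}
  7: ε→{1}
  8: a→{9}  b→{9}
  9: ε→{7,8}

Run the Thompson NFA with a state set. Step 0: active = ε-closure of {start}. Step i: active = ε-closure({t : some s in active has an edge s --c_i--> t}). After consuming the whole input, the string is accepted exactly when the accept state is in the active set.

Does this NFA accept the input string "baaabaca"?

Answer: REJECT

Derivation:
S₀ = ε-closure({0}) = {0,1,2,3,4,6,7,8}
'b' @ 1: {1,3,4,5,7,8,9}  ✓accept
'a' @ 2: {1,7,8,9}  ✓accept
'a' @ 3: {1,7,8,9}  ✓accept
'a' @ 4: {1,7,8,9}  ✓accept
'b' @ 5: {1,7,8,9}  ✓accept
'a' @ 6: {1,7,8,9}  ✓accept
'c' @ 7: {}  — dead — no transitions
rest 'a' ignored (set empty)
final: {}; accept 1 not in set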